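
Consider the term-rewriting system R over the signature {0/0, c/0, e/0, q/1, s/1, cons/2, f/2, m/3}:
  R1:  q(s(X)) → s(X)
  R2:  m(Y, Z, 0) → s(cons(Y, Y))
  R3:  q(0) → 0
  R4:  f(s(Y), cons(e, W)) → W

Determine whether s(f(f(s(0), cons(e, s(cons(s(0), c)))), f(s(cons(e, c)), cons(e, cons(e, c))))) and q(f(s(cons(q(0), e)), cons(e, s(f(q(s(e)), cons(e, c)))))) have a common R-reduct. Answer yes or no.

Reduce t₁ = s(f(f(s(0), cons(e, s(cons(s(0), c)))), f(s(cons(e, c)), cons(e, cons(e, c))))):
1. s(f(f(s(0), cons(e, s(cons(s(0), c)))), f(s(cons(e, c)), cons(e, cons(e, c)))))  →  s(f(s(cons(s(0), c)), f(s(cons(e, c)), cons(e, cons(e, c)))))   [R4 at 1.1]
2. s(f(s(cons(s(0), c)), f(s(cons(e, c)), cons(e, cons(e, c)))))  →  s(f(s(cons(s(0), c)), cons(e, c)))   [R4 at 1.2]
3. s(f(s(cons(s(0), c)), cons(e, c)))  →  s(c)   [R4 at 1]

Reduce t₂ = q(f(s(cons(q(0), e)), cons(e, s(f(q(s(e)), cons(e, c)))))):
1. q(f(s(cons(q(0), e)), cons(e, s(f(q(s(e)), cons(e, c))))))  →  q(s(f(q(s(e)), cons(e, c))))   [R4 at 1]
2. q(s(f(q(s(e)), cons(e, c))))  →  s(f(q(s(e)), cons(e, c)))   [R1 at ε]
3. s(f(q(s(e)), cons(e, c)))  →  s(f(s(e), cons(e, c)))   [R1 at 1.1]
4. s(f(s(e), cons(e, c)))  →  s(c)   [R4 at 1]

yes — NF(t₁) = s(c), NF(t₂) = s(c)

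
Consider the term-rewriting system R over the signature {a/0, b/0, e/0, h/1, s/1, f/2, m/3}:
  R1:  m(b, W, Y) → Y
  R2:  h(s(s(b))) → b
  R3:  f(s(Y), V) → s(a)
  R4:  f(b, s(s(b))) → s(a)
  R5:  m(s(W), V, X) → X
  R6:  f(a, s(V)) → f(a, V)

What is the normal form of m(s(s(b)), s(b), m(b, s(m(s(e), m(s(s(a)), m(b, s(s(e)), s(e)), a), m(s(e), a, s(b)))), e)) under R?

1. m(s(s(b)), s(b), m(b, s(m(s(e), m(s(s(a)), m(b, s(s(e)), s(e)), a), m(s(e), a, s(b)))), e))  →  m(b, s(m(s(e), m(s(s(a)), m(b, s(s(e)), s(e)), a), m(s(e), a, s(b)))), e)   [R5 at ε]
2. m(b, s(m(s(e), m(s(s(a)), m(b, s(s(e)), s(e)), a), m(s(e), a, s(b)))), e)  →  e   [R1 at ε]

e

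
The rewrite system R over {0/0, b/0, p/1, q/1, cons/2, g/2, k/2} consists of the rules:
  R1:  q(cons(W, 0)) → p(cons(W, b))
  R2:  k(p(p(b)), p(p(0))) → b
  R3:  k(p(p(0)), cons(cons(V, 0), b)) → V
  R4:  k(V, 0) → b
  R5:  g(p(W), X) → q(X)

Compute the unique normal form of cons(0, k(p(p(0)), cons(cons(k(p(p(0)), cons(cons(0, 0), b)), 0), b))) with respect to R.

cons(0, 0)

1. cons(0, k(p(p(0)), cons(cons(k(p(p(0)), cons(cons(0, 0), b)), 0), b)))  →  cons(0, k(p(p(0)), cons(cons(0, 0), b)))   [R3 at 2]
2. cons(0, k(p(p(0)), cons(cons(0, 0), b)))  →  cons(0, 0)   [R3 at 2]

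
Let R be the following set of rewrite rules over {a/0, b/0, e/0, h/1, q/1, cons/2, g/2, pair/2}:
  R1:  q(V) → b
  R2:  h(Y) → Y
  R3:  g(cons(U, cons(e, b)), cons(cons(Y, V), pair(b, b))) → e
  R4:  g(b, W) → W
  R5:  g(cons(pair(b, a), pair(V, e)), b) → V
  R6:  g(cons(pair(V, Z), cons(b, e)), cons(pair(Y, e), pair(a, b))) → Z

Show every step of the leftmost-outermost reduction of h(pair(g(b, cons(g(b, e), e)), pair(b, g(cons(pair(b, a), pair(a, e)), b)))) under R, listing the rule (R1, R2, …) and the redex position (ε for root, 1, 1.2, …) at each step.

1. h(pair(g(b, cons(g(b, e), e)), pair(b, g(cons(pair(b, a), pair(a, e)), b))))  →  pair(g(b, cons(g(b, e), e)), pair(b, g(cons(pair(b, a), pair(a, e)), b)))   [R2 at ε]
2. pair(g(b, cons(g(b, e), e)), pair(b, g(cons(pair(b, a), pair(a, e)), b)))  →  pair(cons(g(b, e), e), pair(b, g(cons(pair(b, a), pair(a, e)), b)))   [R4 at 1]
3. pair(cons(g(b, e), e), pair(b, g(cons(pair(b, a), pair(a, e)), b)))  →  pair(cons(e, e), pair(b, g(cons(pair(b, a), pair(a, e)), b)))   [R4 at 1.1]
4. pair(cons(e, e), pair(b, g(cons(pair(b, a), pair(a, e)), b)))  →  pair(cons(e, e), pair(b, a))   [R5 at 2.2]

pair(cons(e, e), pair(b, a))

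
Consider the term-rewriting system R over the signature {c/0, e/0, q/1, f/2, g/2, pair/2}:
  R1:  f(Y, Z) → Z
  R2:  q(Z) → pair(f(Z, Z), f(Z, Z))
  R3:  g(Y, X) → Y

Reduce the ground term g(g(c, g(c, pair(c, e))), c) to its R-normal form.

1. g(g(c, g(c, pair(c, e))), c)  →  g(c, g(c, pair(c, e)))   [R3 at ε]
2. g(c, g(c, pair(c, e)))  →  c   [R3 at ε]

c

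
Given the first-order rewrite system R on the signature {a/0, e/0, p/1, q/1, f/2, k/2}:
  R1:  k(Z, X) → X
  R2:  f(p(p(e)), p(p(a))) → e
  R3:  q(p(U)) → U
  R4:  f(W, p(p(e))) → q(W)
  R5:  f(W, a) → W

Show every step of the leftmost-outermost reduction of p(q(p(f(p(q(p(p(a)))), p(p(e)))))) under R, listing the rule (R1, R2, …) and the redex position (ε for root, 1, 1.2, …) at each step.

1. p(q(p(f(p(q(p(p(a)))), p(p(e))))))  →  p(f(p(q(p(p(a)))), p(p(e))))   [R3 at 1]
2. p(f(p(q(p(p(a)))), p(p(e))))  →  p(q(p(q(p(p(a))))))   [R4 at 1]
3. p(q(p(q(p(p(a))))))  →  p(q(p(p(a))))   [R3 at 1]
4. p(q(p(p(a))))  →  p(p(a))   [R3 at 1]

p(p(a))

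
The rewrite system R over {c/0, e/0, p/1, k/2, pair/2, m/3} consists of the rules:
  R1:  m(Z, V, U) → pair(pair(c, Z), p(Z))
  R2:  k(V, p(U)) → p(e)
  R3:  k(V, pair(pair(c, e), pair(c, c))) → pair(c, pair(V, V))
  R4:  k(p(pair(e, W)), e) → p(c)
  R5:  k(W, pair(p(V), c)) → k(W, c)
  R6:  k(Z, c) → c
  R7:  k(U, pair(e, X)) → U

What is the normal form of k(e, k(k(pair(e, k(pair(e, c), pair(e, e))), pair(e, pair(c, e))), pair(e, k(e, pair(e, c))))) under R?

1. k(e, k(k(pair(e, k(pair(e, c), pair(e, e))), pair(e, pair(c, e))), pair(e, k(e, pair(e, c)))))  →  k(e, k(pair(e, k(pair(e, c), pair(e, e))), pair(e, pair(c, e))))   [R7 at 2]
2. k(e, k(pair(e, k(pair(e, c), pair(e, e))), pair(e, pair(c, e))))  →  k(e, pair(e, k(pair(e, c), pair(e, e))))   [R7 at 2]
3. k(e, pair(e, k(pair(e, c), pair(e, e))))  →  e   [R7 at ε]

e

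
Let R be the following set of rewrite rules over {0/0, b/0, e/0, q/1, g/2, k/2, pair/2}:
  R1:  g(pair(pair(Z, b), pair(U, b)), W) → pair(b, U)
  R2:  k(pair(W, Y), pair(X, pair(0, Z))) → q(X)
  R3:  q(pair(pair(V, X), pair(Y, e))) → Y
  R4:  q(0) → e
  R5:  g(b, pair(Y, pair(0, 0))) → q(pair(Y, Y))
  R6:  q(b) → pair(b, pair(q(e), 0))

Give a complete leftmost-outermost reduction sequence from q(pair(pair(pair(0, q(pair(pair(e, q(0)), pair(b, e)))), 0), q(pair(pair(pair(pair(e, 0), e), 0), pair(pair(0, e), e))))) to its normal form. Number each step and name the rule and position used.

1. q(pair(pair(pair(0, q(pair(pair(e, q(0)), pair(b, e)))), 0), q(pair(pair(pair(pair(e, 0), e), 0), pair(pair(0, e), e)))))  →  q(pair(pair(pair(0, b), 0), q(pair(pair(pair(pair(e, 0), e), 0), pair(pair(0, e), e)))))   [R3 at 1.1.1.2]
2. q(pair(pair(pair(0, b), 0), q(pair(pair(pair(pair(e, 0), e), 0), pair(pair(0, e), e)))))  →  q(pair(pair(pair(0, b), 0), pair(0, e)))   [R3 at 1.2]
3. q(pair(pair(pair(0, b), 0), pair(0, e)))  →  0   [R3 at ε]

0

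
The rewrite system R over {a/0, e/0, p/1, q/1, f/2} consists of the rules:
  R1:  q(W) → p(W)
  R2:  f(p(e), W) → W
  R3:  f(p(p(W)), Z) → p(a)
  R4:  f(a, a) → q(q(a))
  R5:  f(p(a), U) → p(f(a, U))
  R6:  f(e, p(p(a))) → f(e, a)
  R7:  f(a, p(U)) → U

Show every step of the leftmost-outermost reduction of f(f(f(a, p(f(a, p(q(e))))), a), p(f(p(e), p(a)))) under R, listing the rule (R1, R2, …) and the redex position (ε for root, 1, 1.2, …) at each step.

1. f(f(f(a, p(f(a, p(q(e))))), a), p(f(p(e), p(a))))  →  f(f(f(a, p(q(e))), a), p(f(p(e), p(a))))   [R7 at 1.1]
2. f(f(f(a, p(q(e))), a), p(f(p(e), p(a))))  →  f(f(q(e), a), p(f(p(e), p(a))))   [R7 at 1.1]
3. f(f(q(e), a), p(f(p(e), p(a))))  →  f(f(p(e), a), p(f(p(e), p(a))))   [R1 at 1.1]
4. f(f(p(e), a), p(f(p(e), p(a))))  →  f(a, p(f(p(e), p(a))))   [R2 at 1]
5. f(a, p(f(p(e), p(a))))  →  f(p(e), p(a))   [R7 at ε]
6. f(p(e), p(a))  →  p(a)   [R2 at ε]

p(a)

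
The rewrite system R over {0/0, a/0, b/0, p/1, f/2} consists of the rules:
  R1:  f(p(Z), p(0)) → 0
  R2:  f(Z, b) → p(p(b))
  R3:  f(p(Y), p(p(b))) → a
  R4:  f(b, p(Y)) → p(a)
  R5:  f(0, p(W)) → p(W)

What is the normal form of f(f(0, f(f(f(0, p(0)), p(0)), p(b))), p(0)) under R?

1. f(f(0, f(f(f(0, p(0)), p(0)), p(b))), p(0))  →  f(f(0, f(f(p(0), p(0)), p(b))), p(0))   [R5 at 1.2.1.1]
2. f(f(0, f(f(p(0), p(0)), p(b))), p(0))  →  f(f(0, f(0, p(b))), p(0))   [R1 at 1.2.1]
3. f(f(0, f(0, p(b))), p(0))  →  f(f(0, p(b)), p(0))   [R5 at 1.2]
4. f(f(0, p(b)), p(0))  →  f(p(b), p(0))   [R5 at 1]
5. f(p(b), p(0))  →  0   [R1 at ε]

0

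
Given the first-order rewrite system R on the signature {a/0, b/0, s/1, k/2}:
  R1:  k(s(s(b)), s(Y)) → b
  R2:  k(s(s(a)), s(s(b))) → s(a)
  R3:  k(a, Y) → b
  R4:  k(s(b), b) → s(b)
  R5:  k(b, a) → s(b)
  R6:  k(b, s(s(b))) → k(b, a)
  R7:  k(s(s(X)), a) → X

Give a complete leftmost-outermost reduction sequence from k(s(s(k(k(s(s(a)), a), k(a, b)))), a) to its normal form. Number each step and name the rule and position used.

1. k(s(s(k(k(s(s(a)), a), k(a, b)))), a)  →  k(k(s(s(a)), a), k(a, b))   [R7 at ε]
2. k(k(s(s(a)), a), k(a, b))  →  k(a, k(a, b))   [R7 at 1]
3. k(a, k(a, b))  →  b   [R3 at ε]

b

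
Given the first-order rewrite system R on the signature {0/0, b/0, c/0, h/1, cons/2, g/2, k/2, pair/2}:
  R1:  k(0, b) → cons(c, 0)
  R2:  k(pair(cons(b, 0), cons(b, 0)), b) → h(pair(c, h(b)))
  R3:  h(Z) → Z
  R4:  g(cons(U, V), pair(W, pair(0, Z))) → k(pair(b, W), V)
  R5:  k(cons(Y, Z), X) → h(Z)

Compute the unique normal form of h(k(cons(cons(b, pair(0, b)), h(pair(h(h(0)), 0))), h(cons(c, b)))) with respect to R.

1. h(k(cons(cons(b, pair(0, b)), h(pair(h(h(0)), 0))), h(cons(c, b))))  →  k(cons(cons(b, pair(0, b)), h(pair(h(h(0)), 0))), h(cons(c, b)))   [R3 at ε]
2. k(cons(cons(b, pair(0, b)), h(pair(h(h(0)), 0))), h(cons(c, b)))  →  h(h(pair(h(h(0)), 0)))   [R5 at ε]
3. h(h(pair(h(h(0)), 0)))  →  h(pair(h(h(0)), 0))   [R3 at ε]
4. h(pair(h(h(0)), 0))  →  pair(h(h(0)), 0)   [R3 at ε]
5. pair(h(h(0)), 0)  →  pair(h(0), 0)   [R3 at 1]
6. pair(h(0), 0)  →  pair(0, 0)   [R3 at 1]

pair(0, 0)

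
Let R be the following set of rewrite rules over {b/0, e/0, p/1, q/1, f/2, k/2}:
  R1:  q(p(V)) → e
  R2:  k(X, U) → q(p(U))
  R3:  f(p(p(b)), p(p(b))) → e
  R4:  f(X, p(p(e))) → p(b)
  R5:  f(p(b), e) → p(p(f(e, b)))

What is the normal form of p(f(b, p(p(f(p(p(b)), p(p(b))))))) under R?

p(p(b))

1. p(f(b, p(p(f(p(p(b)), p(p(b)))))))  →  p(f(b, p(p(e))))   [R3 at 1.2.1.1]
2. p(f(b, p(p(e))))  →  p(p(b))   [R4 at 1]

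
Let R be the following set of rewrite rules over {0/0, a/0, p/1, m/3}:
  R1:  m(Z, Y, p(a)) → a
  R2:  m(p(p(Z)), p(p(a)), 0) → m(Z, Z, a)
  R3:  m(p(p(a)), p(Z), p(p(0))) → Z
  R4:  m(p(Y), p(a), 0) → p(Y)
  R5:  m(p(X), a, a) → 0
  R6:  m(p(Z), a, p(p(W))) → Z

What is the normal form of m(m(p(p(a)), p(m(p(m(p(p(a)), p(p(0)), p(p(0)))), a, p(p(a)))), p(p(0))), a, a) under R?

1. m(m(p(p(a)), p(m(p(m(p(p(a)), p(p(0)), p(p(0)))), a, p(p(a)))), p(p(0))), a, a)  →  m(m(p(m(p(p(a)), p(p(0)), p(p(0)))), a, p(p(a))), a, a)   [R3 at 1]
2. m(m(p(m(p(p(a)), p(p(0)), p(p(0)))), a, p(p(a))), a, a)  →  m(m(p(p(a)), p(p(0)), p(p(0))), a, a)   [R6 at 1]
3. m(m(p(p(a)), p(p(0)), p(p(0))), a, a)  →  m(p(0), a, a)   [R3 at 1]
4. m(p(0), a, a)  →  0   [R5 at ε]

0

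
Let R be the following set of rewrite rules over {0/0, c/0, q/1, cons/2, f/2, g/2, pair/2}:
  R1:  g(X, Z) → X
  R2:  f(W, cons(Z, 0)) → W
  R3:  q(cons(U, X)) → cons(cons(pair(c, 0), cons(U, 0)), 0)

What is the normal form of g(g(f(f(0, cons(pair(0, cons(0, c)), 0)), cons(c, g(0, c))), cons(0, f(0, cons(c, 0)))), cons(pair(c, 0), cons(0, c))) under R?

1. g(g(f(f(0, cons(pair(0, cons(0, c)), 0)), cons(c, g(0, c))), cons(0, f(0, cons(c, 0)))), cons(pair(c, 0), cons(0, c)))  →  g(f(f(0, cons(pair(0, cons(0, c)), 0)), cons(c, g(0, c))), cons(0, f(0, cons(c, 0))))   [R1 at ε]
2. g(f(f(0, cons(pair(0, cons(0, c)), 0)), cons(c, g(0, c))), cons(0, f(0, cons(c, 0))))  →  f(f(0, cons(pair(0, cons(0, c)), 0)), cons(c, g(0, c)))   [R1 at ε]
3. f(f(0, cons(pair(0, cons(0, c)), 0)), cons(c, g(0, c)))  →  f(0, cons(c, g(0, c)))   [R2 at 1]
4. f(0, cons(c, g(0, c)))  →  f(0, cons(c, 0))   [R1 at 2.2]
5. f(0, cons(c, 0))  →  0   [R2 at ε]

0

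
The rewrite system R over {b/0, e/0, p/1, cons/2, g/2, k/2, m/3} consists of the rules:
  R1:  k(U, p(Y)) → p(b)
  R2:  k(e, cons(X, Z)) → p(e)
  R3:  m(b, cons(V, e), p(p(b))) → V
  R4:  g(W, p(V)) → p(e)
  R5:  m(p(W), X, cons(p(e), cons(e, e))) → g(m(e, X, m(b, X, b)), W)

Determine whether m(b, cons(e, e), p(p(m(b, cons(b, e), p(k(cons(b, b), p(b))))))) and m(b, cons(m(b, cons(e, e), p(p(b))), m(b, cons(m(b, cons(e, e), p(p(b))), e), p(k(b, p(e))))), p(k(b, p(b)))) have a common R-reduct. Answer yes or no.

Reduce t₁ = m(b, cons(e, e), p(p(m(b, cons(b, e), p(k(cons(b, b), p(b))))))):
1. m(b, cons(e, e), p(p(m(b, cons(b, e), p(k(cons(b, b), p(b)))))))  →  m(b, cons(e, e), p(p(m(b, cons(b, e), p(p(b))))))   [R1 at 3.1.1.3.1]
2. m(b, cons(e, e), p(p(m(b, cons(b, e), p(p(b))))))  →  m(b, cons(e, e), p(p(b)))   [R3 at 3.1.1]
3. m(b, cons(e, e), p(p(b)))  →  e   [R3 at ε]

Reduce t₂ = m(b, cons(m(b, cons(e, e), p(p(b))), m(b, cons(m(b, cons(e, e), p(p(b))), e), p(k(b, p(e))))), p(k(b, p(b)))):
1. m(b, cons(m(b, cons(e, e), p(p(b))), m(b, cons(m(b, cons(e, e), p(p(b))), e), p(k(b, p(e))))), p(k(b, p(b))))  →  m(b, cons(e, m(b, cons(m(b, cons(e, e), p(p(b))), e), p(k(b, p(e))))), p(k(b, p(b))))   [R3 at 2.1]
2. m(b, cons(e, m(b, cons(m(b, cons(e, e), p(p(b))), e), p(k(b, p(e))))), p(k(b, p(b))))  →  m(b, cons(e, m(b, cons(e, e), p(k(b, p(e))))), p(k(b, p(b))))   [R3 at 2.2.2.1]
3. m(b, cons(e, m(b, cons(e, e), p(k(b, p(e))))), p(k(b, p(b))))  →  m(b, cons(e, m(b, cons(e, e), p(p(b)))), p(k(b, p(b))))   [R1 at 2.2.3.1]
4. m(b, cons(e, m(b, cons(e, e), p(p(b)))), p(k(b, p(b))))  →  m(b, cons(e, e), p(k(b, p(b))))   [R3 at 2.2]
5. m(b, cons(e, e), p(k(b, p(b))))  →  m(b, cons(e, e), p(p(b)))   [R1 at 3.1]
6. m(b, cons(e, e), p(p(b)))  →  e   [R3 at ε]

yes — NF(t₁) = e, NF(t₂) = e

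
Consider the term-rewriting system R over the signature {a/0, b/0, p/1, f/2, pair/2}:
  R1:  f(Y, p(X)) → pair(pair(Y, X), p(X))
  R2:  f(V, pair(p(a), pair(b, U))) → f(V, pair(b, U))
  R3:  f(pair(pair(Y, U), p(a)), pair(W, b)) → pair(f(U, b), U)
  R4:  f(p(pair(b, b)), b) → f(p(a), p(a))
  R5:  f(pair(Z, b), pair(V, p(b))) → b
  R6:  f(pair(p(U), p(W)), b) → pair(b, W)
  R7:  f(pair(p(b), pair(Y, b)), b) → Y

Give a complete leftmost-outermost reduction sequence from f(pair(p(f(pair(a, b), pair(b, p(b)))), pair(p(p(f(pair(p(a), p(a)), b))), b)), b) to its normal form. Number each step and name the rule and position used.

p(p(pair(b, a)))

1. f(pair(p(f(pair(a, b), pair(b, p(b)))), pair(p(p(f(pair(p(a), p(a)), b))), b)), b)  →  f(pair(p(b), pair(p(p(f(pair(p(a), p(a)), b))), b)), b)   [R5 at 1.1.1]
2. f(pair(p(b), pair(p(p(f(pair(p(a), p(a)), b))), b)), b)  →  p(p(f(pair(p(a), p(a)), b)))   [R7 at ε]
3. p(p(f(pair(p(a), p(a)), b)))  →  p(p(pair(b, a)))   [R6 at 1.1]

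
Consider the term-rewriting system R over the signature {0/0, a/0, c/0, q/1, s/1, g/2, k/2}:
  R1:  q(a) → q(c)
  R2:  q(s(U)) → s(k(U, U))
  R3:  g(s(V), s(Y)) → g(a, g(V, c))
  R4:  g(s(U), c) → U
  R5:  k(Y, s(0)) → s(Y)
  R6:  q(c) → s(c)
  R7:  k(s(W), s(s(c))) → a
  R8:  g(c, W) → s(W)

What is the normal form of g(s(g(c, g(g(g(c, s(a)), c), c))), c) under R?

1. g(s(g(c, g(g(g(c, s(a)), c), c))), c)  →  g(c, g(g(g(c, s(a)), c), c))   [R4 at ε]
2. g(c, g(g(g(c, s(a)), c), c))  →  s(g(g(g(c, s(a)), c), c))   [R8 at ε]
3. s(g(g(g(c, s(a)), c), c))  →  s(g(g(s(s(a)), c), c))   [R8 at 1.1.1]
4. s(g(g(s(s(a)), c), c))  →  s(g(s(a), c))   [R4 at 1.1]
5. s(g(s(a), c))  →  s(a)   [R4 at 1]

s(a)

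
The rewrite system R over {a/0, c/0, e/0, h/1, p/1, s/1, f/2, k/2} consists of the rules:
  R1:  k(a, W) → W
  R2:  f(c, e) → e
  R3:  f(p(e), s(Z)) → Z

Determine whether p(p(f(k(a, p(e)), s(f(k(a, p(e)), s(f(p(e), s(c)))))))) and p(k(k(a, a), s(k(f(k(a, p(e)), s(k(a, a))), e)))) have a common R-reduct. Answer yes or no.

Reduce t₁ = p(p(f(k(a, p(e)), s(f(k(a, p(e)), s(f(p(e), s(c)))))))):
1. p(p(f(k(a, p(e)), s(f(k(a, p(e)), s(f(p(e), s(c))))))))  →  p(p(f(p(e), s(f(k(a, p(e)), s(f(p(e), s(c))))))))   [R1 at 1.1.1]
2. p(p(f(p(e), s(f(k(a, p(e)), s(f(p(e), s(c))))))))  →  p(p(f(k(a, p(e)), s(f(p(e), s(c))))))   [R3 at 1.1]
3. p(p(f(k(a, p(e)), s(f(p(e), s(c))))))  →  p(p(f(p(e), s(f(p(e), s(c))))))   [R1 at 1.1.1]
4. p(p(f(p(e), s(f(p(e), s(c))))))  →  p(p(f(p(e), s(c))))   [R3 at 1.1]
5. p(p(f(p(e), s(c))))  →  p(p(c))   [R3 at 1.1]

Reduce t₂ = p(k(k(a, a), s(k(f(k(a, p(e)), s(k(a, a))), e)))):
1. p(k(k(a, a), s(k(f(k(a, p(e)), s(k(a, a))), e))))  →  p(k(a, s(k(f(k(a, p(e)), s(k(a, a))), e))))   [R1 at 1.1]
2. p(k(a, s(k(f(k(a, p(e)), s(k(a, a))), e))))  →  p(s(k(f(k(a, p(e)), s(k(a, a))), e)))   [R1 at 1]
3. p(s(k(f(k(a, p(e)), s(k(a, a))), e)))  →  p(s(k(f(p(e), s(k(a, a))), e)))   [R1 at 1.1.1.1]
4. p(s(k(f(p(e), s(k(a, a))), e)))  →  p(s(k(k(a, a), e)))   [R3 at 1.1.1]
5. p(s(k(k(a, a), e)))  →  p(s(k(a, e)))   [R1 at 1.1.1]
6. p(s(k(a, e)))  →  p(s(e))   [R1 at 1.1]

no — NF(t₁) = p(p(c)), NF(t₂) = p(s(e))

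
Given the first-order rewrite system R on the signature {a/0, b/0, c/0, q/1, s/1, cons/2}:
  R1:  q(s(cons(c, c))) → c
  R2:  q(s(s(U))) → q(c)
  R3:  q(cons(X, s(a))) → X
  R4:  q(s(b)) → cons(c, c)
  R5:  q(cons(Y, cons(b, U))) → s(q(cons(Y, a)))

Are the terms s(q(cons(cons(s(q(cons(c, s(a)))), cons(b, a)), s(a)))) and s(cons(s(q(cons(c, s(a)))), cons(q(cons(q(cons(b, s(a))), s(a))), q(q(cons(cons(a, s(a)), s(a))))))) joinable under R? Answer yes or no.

yes — NF(t₁) = s(cons(s(c), cons(b, a))), NF(t₂) = s(cons(s(c), cons(b, a)))

Reduce t₁ = s(q(cons(cons(s(q(cons(c, s(a)))), cons(b, a)), s(a)))):
1. s(q(cons(cons(s(q(cons(c, s(a)))), cons(b, a)), s(a))))  →  s(cons(s(q(cons(c, s(a)))), cons(b, a)))   [R3 at 1]
2. s(cons(s(q(cons(c, s(a)))), cons(b, a)))  →  s(cons(s(c), cons(b, a)))   [R3 at 1.1.1]

Reduce t₂ = s(cons(s(q(cons(c, s(a)))), cons(q(cons(q(cons(b, s(a))), s(a))), q(q(cons(cons(a, s(a)), s(a))))))):
1. s(cons(s(q(cons(c, s(a)))), cons(q(cons(q(cons(b, s(a))), s(a))), q(q(cons(cons(a, s(a)), s(a)))))))  →  s(cons(s(c), cons(q(cons(q(cons(b, s(a))), s(a))), q(q(cons(cons(a, s(a)), s(a)))))))   [R3 at 1.1.1]
2. s(cons(s(c), cons(q(cons(q(cons(b, s(a))), s(a))), q(q(cons(cons(a, s(a)), s(a)))))))  →  s(cons(s(c), cons(q(cons(b, s(a))), q(q(cons(cons(a, s(a)), s(a)))))))   [R3 at 1.2.1]
3. s(cons(s(c), cons(q(cons(b, s(a))), q(q(cons(cons(a, s(a)), s(a)))))))  →  s(cons(s(c), cons(b, q(q(cons(cons(a, s(a)), s(a)))))))   [R3 at 1.2.1]
4. s(cons(s(c), cons(b, q(q(cons(cons(a, s(a)), s(a)))))))  →  s(cons(s(c), cons(b, q(cons(a, s(a))))))   [R3 at 1.2.2.1]
5. s(cons(s(c), cons(b, q(cons(a, s(a))))))  →  s(cons(s(c), cons(b, a)))   [R3 at 1.2.2]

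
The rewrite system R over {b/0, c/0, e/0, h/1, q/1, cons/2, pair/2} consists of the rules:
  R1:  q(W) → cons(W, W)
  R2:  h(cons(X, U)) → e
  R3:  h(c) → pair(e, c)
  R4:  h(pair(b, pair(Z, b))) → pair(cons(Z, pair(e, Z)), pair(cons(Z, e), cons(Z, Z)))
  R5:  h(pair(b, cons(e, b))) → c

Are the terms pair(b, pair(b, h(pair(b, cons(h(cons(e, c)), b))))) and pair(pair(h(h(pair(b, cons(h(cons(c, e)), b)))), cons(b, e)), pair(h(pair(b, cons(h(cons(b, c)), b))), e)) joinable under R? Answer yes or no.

Reduce t₁ = pair(b, pair(b, h(pair(b, cons(h(cons(e, c)), b))))):
1. pair(b, pair(b, h(pair(b, cons(h(cons(e, c)), b)))))  →  pair(b, pair(b, h(pair(b, cons(e, b)))))   [R2 at 2.2.1.2.1]
2. pair(b, pair(b, h(pair(b, cons(e, b)))))  →  pair(b, pair(b, c))   [R5 at 2.2]

Reduce t₂ = pair(pair(h(h(pair(b, cons(h(cons(c, e)), b)))), cons(b, e)), pair(h(pair(b, cons(h(cons(b, c)), b))), e)):
1. pair(pair(h(h(pair(b, cons(h(cons(c, e)), b)))), cons(b, e)), pair(h(pair(b, cons(h(cons(b, c)), b))), e))  →  pair(pair(h(h(pair(b, cons(e, b)))), cons(b, e)), pair(h(pair(b, cons(h(cons(b, c)), b))), e))   [R2 at 1.1.1.1.2.1]
2. pair(pair(h(h(pair(b, cons(e, b)))), cons(b, e)), pair(h(pair(b, cons(h(cons(b, c)), b))), e))  →  pair(pair(h(c), cons(b, e)), pair(h(pair(b, cons(h(cons(b, c)), b))), e))   [R5 at 1.1.1]
3. pair(pair(h(c), cons(b, e)), pair(h(pair(b, cons(h(cons(b, c)), b))), e))  →  pair(pair(pair(e, c), cons(b, e)), pair(h(pair(b, cons(h(cons(b, c)), b))), e))   [R3 at 1.1]
4. pair(pair(pair(e, c), cons(b, e)), pair(h(pair(b, cons(h(cons(b, c)), b))), e))  →  pair(pair(pair(e, c), cons(b, e)), pair(h(pair(b, cons(e, b))), e))   [R2 at 2.1.1.2.1]
5. pair(pair(pair(e, c), cons(b, e)), pair(h(pair(b, cons(e, b))), e))  →  pair(pair(pair(e, c), cons(b, e)), pair(c, e))   [R5 at 2.1]

no — NF(t₁) = pair(b, pair(b, c)), NF(t₂) = pair(pair(pair(e, c), cons(b, e)), pair(c, e))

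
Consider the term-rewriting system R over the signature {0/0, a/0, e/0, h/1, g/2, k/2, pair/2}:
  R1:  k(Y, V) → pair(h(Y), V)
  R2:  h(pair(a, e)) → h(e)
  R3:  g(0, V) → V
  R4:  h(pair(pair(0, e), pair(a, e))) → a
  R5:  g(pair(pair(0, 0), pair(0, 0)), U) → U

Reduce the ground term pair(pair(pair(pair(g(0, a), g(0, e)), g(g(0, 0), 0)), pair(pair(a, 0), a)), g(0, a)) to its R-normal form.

pair(pair(pair(pair(a, e), 0), pair(pair(a, 0), a)), a)

1. pair(pair(pair(pair(g(0, a), g(0, e)), g(g(0, 0), 0)), pair(pair(a, 0), a)), g(0, a))  →  pair(pair(pair(pair(a, g(0, e)), g(g(0, 0), 0)), pair(pair(a, 0), a)), g(0, a))   [R3 at 1.1.1.1]
2. pair(pair(pair(pair(a, g(0, e)), g(g(0, 0), 0)), pair(pair(a, 0), a)), g(0, a))  →  pair(pair(pair(pair(a, e), g(g(0, 0), 0)), pair(pair(a, 0), a)), g(0, a))   [R3 at 1.1.1.2]
3. pair(pair(pair(pair(a, e), g(g(0, 0), 0)), pair(pair(a, 0), a)), g(0, a))  →  pair(pair(pair(pair(a, e), g(0, 0)), pair(pair(a, 0), a)), g(0, a))   [R3 at 1.1.2.1]
4. pair(pair(pair(pair(a, e), g(0, 0)), pair(pair(a, 0), a)), g(0, a))  →  pair(pair(pair(pair(a, e), 0), pair(pair(a, 0), a)), g(0, a))   [R3 at 1.1.2]
5. pair(pair(pair(pair(a, e), 0), pair(pair(a, 0), a)), g(0, a))  →  pair(pair(pair(pair(a, e), 0), pair(pair(a, 0), a)), a)   [R3 at 2]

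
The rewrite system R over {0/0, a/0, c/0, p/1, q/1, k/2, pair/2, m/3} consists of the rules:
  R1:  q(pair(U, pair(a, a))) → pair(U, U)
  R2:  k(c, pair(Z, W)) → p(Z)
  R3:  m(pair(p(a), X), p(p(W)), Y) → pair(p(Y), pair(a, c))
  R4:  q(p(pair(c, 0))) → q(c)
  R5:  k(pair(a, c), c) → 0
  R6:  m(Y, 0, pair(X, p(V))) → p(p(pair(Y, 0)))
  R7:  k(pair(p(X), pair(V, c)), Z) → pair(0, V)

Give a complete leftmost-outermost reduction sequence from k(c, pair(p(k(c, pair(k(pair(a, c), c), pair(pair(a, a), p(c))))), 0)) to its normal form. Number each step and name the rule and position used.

p(p(p(0)))

1. k(c, pair(p(k(c, pair(k(pair(a, c), c), pair(pair(a, a), p(c))))), 0))  →  p(p(k(c, pair(k(pair(a, c), c), pair(pair(a, a), p(c))))))   [R2 at ε]
2. p(p(k(c, pair(k(pair(a, c), c), pair(pair(a, a), p(c))))))  →  p(p(p(k(pair(a, c), c))))   [R2 at 1.1]
3. p(p(p(k(pair(a, c), c))))  →  p(p(p(0)))   [R5 at 1.1.1]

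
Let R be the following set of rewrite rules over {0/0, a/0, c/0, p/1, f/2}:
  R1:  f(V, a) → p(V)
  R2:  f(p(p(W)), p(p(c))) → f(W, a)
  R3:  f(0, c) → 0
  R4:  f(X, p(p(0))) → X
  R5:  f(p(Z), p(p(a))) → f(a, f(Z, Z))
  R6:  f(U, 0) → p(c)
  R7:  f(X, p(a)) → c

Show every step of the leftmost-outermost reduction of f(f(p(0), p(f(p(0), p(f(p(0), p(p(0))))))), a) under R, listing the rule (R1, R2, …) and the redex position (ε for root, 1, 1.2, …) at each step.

p(p(0))

1. f(f(p(0), p(f(p(0), p(f(p(0), p(p(0))))))), a)  →  p(f(p(0), p(f(p(0), p(f(p(0), p(p(0))))))))   [R1 at ε]
2. p(f(p(0), p(f(p(0), p(f(p(0), p(p(0))))))))  →  p(f(p(0), p(f(p(0), p(p(0))))))   [R4 at 1.2.1.2.1]
3. p(f(p(0), p(f(p(0), p(p(0))))))  →  p(f(p(0), p(p(0))))   [R4 at 1.2.1]
4. p(f(p(0), p(p(0))))  →  p(p(0))   [R4 at 1]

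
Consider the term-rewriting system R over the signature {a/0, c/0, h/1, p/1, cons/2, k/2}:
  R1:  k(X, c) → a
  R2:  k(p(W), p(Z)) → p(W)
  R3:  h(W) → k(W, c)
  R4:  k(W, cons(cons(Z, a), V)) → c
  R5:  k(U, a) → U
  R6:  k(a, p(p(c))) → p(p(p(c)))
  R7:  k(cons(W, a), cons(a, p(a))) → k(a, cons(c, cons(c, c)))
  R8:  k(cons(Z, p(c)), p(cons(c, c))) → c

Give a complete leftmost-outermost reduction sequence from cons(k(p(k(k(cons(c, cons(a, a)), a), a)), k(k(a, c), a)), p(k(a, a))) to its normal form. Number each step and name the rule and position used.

1. cons(k(p(k(k(cons(c, cons(a, a)), a), a)), k(k(a, c), a)), p(k(a, a)))  →  cons(k(p(k(cons(c, cons(a, a)), a)), k(k(a, c), a)), p(k(a, a)))   [R5 at 1.1.1]
2. cons(k(p(k(cons(c, cons(a, a)), a)), k(k(a, c), a)), p(k(a, a)))  →  cons(k(p(cons(c, cons(a, a))), k(k(a, c), a)), p(k(a, a)))   [R5 at 1.1.1]
3. cons(k(p(cons(c, cons(a, a))), k(k(a, c), a)), p(k(a, a)))  →  cons(k(p(cons(c, cons(a, a))), k(a, c)), p(k(a, a)))   [R5 at 1.2]
4. cons(k(p(cons(c, cons(a, a))), k(a, c)), p(k(a, a)))  →  cons(k(p(cons(c, cons(a, a))), a), p(k(a, a)))   [R1 at 1.2]
5. cons(k(p(cons(c, cons(a, a))), a), p(k(a, a)))  →  cons(p(cons(c, cons(a, a))), p(k(a, a)))   [R5 at 1]
6. cons(p(cons(c, cons(a, a))), p(k(a, a)))  →  cons(p(cons(c, cons(a, a))), p(a))   [R5 at 2.1]

cons(p(cons(c, cons(a, a))), p(a))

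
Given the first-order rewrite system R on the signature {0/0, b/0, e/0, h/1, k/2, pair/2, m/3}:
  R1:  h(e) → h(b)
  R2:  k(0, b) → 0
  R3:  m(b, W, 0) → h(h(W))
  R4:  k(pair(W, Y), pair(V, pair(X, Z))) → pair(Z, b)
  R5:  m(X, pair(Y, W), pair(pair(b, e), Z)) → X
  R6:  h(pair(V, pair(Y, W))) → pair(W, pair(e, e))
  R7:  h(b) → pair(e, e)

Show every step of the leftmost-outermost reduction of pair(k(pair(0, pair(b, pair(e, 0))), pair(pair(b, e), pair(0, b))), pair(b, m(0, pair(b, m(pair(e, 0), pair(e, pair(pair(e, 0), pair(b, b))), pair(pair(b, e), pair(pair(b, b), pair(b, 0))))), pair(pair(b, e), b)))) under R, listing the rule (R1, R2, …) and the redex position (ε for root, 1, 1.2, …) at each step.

1. pair(k(pair(0, pair(b, pair(e, 0))), pair(pair(b, e), pair(0, b))), pair(b, m(0, pair(b, m(pair(e, 0), pair(e, pair(pair(e, 0), pair(b, b))), pair(pair(b, e), pair(pair(b, b), pair(b, 0))))), pair(pair(b, e), b))))  →  pair(pair(b, b), pair(b, m(0, pair(b, m(pair(e, 0), pair(e, pair(pair(e, 0), pair(b, b))), pair(pair(b, e), pair(pair(b, b), pair(b, 0))))), pair(pair(b, e), b))))   [R4 at 1]
2. pair(pair(b, b), pair(b, m(0, pair(b, m(pair(e, 0), pair(e, pair(pair(e, 0), pair(b, b))), pair(pair(b, e), pair(pair(b, b), pair(b, 0))))), pair(pair(b, e), b))))  →  pair(pair(b, b), pair(b, 0))   [R5 at 2.2]

pair(pair(b, b), pair(b, 0))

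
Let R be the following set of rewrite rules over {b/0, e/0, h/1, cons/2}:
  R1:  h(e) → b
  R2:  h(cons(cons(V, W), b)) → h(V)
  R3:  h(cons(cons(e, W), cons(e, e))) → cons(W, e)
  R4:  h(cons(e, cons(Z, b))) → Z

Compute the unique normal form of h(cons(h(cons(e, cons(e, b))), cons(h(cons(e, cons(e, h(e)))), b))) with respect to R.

1. h(cons(h(cons(e, cons(e, b))), cons(h(cons(e, cons(e, h(e)))), b)))  →  h(cons(e, cons(h(cons(e, cons(e, h(e)))), b)))   [R4 at 1.1]
2. h(cons(e, cons(h(cons(e, cons(e, h(e)))), b)))  →  h(cons(e, cons(e, h(e))))   [R4 at ε]
3. h(cons(e, cons(e, h(e))))  →  h(cons(e, cons(e, b)))   [R1 at 1.2.2]
4. h(cons(e, cons(e, b)))  →  e   [R4 at ε]

e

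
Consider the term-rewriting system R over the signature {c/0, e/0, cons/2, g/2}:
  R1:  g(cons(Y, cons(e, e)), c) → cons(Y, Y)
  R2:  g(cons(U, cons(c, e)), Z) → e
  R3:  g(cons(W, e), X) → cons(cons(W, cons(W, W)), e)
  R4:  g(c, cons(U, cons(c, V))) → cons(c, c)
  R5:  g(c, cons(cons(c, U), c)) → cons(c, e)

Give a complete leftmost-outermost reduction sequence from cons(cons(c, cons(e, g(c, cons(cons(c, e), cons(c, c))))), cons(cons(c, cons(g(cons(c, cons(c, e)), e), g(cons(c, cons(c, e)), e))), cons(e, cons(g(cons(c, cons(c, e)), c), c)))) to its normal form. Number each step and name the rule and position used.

cons(cons(c, cons(e, cons(c, c))), cons(cons(c, cons(e, e)), cons(e, cons(e, c))))

1. cons(cons(c, cons(e, g(c, cons(cons(c, e), cons(c, c))))), cons(cons(c, cons(g(cons(c, cons(c, e)), e), g(cons(c, cons(c, e)), e))), cons(e, cons(g(cons(c, cons(c, e)), c), c))))  →  cons(cons(c, cons(e, cons(c, c))), cons(cons(c, cons(g(cons(c, cons(c, e)), e), g(cons(c, cons(c, e)), e))), cons(e, cons(g(cons(c, cons(c, e)), c), c))))   [R4 at 1.2.2]
2. cons(cons(c, cons(e, cons(c, c))), cons(cons(c, cons(g(cons(c, cons(c, e)), e), g(cons(c, cons(c, e)), e))), cons(e, cons(g(cons(c, cons(c, e)), c), c))))  →  cons(cons(c, cons(e, cons(c, c))), cons(cons(c, cons(e, g(cons(c, cons(c, e)), e))), cons(e, cons(g(cons(c, cons(c, e)), c), c))))   [R2 at 2.1.2.1]
3. cons(cons(c, cons(e, cons(c, c))), cons(cons(c, cons(e, g(cons(c, cons(c, e)), e))), cons(e, cons(g(cons(c, cons(c, e)), c), c))))  →  cons(cons(c, cons(e, cons(c, c))), cons(cons(c, cons(e, e)), cons(e, cons(g(cons(c, cons(c, e)), c), c))))   [R2 at 2.1.2.2]
4. cons(cons(c, cons(e, cons(c, c))), cons(cons(c, cons(e, e)), cons(e, cons(g(cons(c, cons(c, e)), c), c))))  →  cons(cons(c, cons(e, cons(c, c))), cons(cons(c, cons(e, e)), cons(e, cons(e, c))))   [R2 at 2.2.2.1]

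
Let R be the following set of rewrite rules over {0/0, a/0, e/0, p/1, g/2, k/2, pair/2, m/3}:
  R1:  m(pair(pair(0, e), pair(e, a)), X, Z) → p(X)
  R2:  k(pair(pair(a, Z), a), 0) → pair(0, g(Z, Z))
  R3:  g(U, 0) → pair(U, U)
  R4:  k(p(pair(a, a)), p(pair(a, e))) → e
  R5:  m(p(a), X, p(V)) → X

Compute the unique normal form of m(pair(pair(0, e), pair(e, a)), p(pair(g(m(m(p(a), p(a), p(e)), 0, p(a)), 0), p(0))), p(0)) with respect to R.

p(p(pair(pair(0, 0), p(0))))

1. m(pair(pair(0, e), pair(e, a)), p(pair(g(m(m(p(a), p(a), p(e)), 0, p(a)), 0), p(0))), p(0))  →  p(p(pair(g(m(m(p(a), p(a), p(e)), 0, p(a)), 0), p(0))))   [R1 at ε]
2. p(p(pair(g(m(m(p(a), p(a), p(e)), 0, p(a)), 0), p(0))))  →  p(p(pair(pair(m(m(p(a), p(a), p(e)), 0, p(a)), m(m(p(a), p(a), p(e)), 0, p(a))), p(0))))   [R3 at 1.1.1]
3. p(p(pair(pair(m(m(p(a), p(a), p(e)), 0, p(a)), m(m(p(a), p(a), p(e)), 0, p(a))), p(0))))  →  p(p(pair(pair(m(p(a), 0, p(a)), m(m(p(a), p(a), p(e)), 0, p(a))), p(0))))   [R5 at 1.1.1.1.1]
4. p(p(pair(pair(m(p(a), 0, p(a)), m(m(p(a), p(a), p(e)), 0, p(a))), p(0))))  →  p(p(pair(pair(0, m(m(p(a), p(a), p(e)), 0, p(a))), p(0))))   [R5 at 1.1.1.1]
5. p(p(pair(pair(0, m(m(p(a), p(a), p(e)), 0, p(a))), p(0))))  →  p(p(pair(pair(0, m(p(a), 0, p(a))), p(0))))   [R5 at 1.1.1.2.1]
6. p(p(pair(pair(0, m(p(a), 0, p(a))), p(0))))  →  p(p(pair(pair(0, 0), p(0))))   [R5 at 1.1.1.2]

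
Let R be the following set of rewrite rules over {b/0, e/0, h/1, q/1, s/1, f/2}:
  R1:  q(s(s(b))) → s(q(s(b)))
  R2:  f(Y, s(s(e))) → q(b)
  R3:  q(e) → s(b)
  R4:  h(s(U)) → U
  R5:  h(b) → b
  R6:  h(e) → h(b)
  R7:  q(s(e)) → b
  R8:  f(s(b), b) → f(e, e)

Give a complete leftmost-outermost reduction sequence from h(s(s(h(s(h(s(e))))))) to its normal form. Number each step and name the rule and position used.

s(e)

1. h(s(s(h(s(h(s(e)))))))  →  s(h(s(h(s(e)))))   [R4 at ε]
2. s(h(s(h(s(e)))))  →  s(h(s(e)))   [R4 at 1]
3. s(h(s(e)))  →  s(e)   [R4 at 1]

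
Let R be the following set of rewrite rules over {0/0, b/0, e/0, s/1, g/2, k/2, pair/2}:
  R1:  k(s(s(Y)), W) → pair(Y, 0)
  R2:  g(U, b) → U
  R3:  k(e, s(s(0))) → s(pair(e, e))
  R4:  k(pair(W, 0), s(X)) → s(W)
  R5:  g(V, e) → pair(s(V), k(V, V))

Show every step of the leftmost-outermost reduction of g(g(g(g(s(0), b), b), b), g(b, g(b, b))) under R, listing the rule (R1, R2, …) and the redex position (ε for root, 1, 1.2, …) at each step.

s(0)

1. g(g(g(g(s(0), b), b), b), g(b, g(b, b)))  →  g(g(g(s(0), b), b), g(b, g(b, b)))   [R2 at 1]
2. g(g(g(s(0), b), b), g(b, g(b, b)))  →  g(g(s(0), b), g(b, g(b, b)))   [R2 at 1]
3. g(g(s(0), b), g(b, g(b, b)))  →  g(s(0), g(b, g(b, b)))   [R2 at 1]
4. g(s(0), g(b, g(b, b)))  →  g(s(0), g(b, b))   [R2 at 2.2]
5. g(s(0), g(b, b))  →  g(s(0), b)   [R2 at 2]
6. g(s(0), b)  →  s(0)   [R2 at ε]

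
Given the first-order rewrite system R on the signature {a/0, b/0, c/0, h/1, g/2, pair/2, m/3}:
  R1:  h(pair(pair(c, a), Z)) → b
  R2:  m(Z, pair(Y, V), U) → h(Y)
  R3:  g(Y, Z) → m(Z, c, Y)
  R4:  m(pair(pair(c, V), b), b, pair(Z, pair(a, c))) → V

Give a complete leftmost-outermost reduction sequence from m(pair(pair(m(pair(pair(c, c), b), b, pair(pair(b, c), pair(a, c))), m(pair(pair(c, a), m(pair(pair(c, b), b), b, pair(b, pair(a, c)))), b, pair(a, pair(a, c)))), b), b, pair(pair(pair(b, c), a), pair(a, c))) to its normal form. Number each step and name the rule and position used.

1. m(pair(pair(m(pair(pair(c, c), b), b, pair(pair(b, c), pair(a, c))), m(pair(pair(c, a), m(pair(pair(c, b), b), b, pair(b, pair(a, c)))), b, pair(a, pair(a, c)))), b), b, pair(pair(pair(b, c), a), pair(a, c)))  →  m(pair(pair(c, m(pair(pair(c, a), m(pair(pair(c, b), b), b, pair(b, pair(a, c)))), b, pair(a, pair(a, c)))), b), b, pair(pair(pair(b, c), a), pair(a, c)))   [R4 at 1.1.1]
2. m(pair(pair(c, m(pair(pair(c, a), m(pair(pair(c, b), b), b, pair(b, pair(a, c)))), b, pair(a, pair(a, c)))), b), b, pair(pair(pair(b, c), a), pair(a, c)))  →  m(pair(pair(c, a), m(pair(pair(c, b), b), b, pair(b, pair(a, c)))), b, pair(a, pair(a, c)))   [R4 at ε]
3. m(pair(pair(c, a), m(pair(pair(c, b), b), b, pair(b, pair(a, c)))), b, pair(a, pair(a, c)))  →  m(pair(pair(c, a), b), b, pair(a, pair(a, c)))   [R4 at 1.2]
4. m(pair(pair(c, a), b), b, pair(a, pair(a, c)))  →  a   [R4 at ε]

a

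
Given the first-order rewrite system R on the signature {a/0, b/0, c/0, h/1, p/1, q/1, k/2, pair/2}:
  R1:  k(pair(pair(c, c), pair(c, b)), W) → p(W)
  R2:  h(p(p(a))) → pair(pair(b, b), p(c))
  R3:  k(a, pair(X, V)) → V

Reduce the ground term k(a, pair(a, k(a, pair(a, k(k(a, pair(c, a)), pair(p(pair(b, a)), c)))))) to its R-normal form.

1. k(a, pair(a, k(a, pair(a, k(k(a, pair(c, a)), pair(p(pair(b, a)), c))))))  →  k(a, pair(a, k(k(a, pair(c, a)), pair(p(pair(b, a)), c))))   [R3 at ε]
2. k(a, pair(a, k(k(a, pair(c, a)), pair(p(pair(b, a)), c))))  →  k(k(a, pair(c, a)), pair(p(pair(b, a)), c))   [R3 at ε]
3. k(k(a, pair(c, a)), pair(p(pair(b, a)), c))  →  k(a, pair(p(pair(b, a)), c))   [R3 at 1]
4. k(a, pair(p(pair(b, a)), c))  →  c   [R3 at ε]

c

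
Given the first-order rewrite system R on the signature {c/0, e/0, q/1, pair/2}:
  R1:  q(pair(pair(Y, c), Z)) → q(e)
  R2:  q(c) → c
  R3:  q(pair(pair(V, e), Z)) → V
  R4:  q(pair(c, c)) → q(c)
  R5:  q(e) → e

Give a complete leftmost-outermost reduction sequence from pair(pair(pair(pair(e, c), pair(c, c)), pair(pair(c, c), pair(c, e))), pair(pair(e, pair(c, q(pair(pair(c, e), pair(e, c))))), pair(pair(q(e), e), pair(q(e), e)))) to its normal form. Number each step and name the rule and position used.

pair(pair(pair(pair(e, c), pair(c, c)), pair(pair(c, c), pair(c, e))), pair(pair(e, pair(c, c)), pair(pair(e, e), pair(e, e))))

1. pair(pair(pair(pair(e, c), pair(c, c)), pair(pair(c, c), pair(c, e))), pair(pair(e, pair(c, q(pair(pair(c, e), pair(e, c))))), pair(pair(q(e), e), pair(q(e), e))))  →  pair(pair(pair(pair(e, c), pair(c, c)), pair(pair(c, c), pair(c, e))), pair(pair(e, pair(c, c)), pair(pair(q(e), e), pair(q(e), e))))   [R3 at 2.1.2.2]
2. pair(pair(pair(pair(e, c), pair(c, c)), pair(pair(c, c), pair(c, e))), pair(pair(e, pair(c, c)), pair(pair(q(e), e), pair(q(e), e))))  →  pair(pair(pair(pair(e, c), pair(c, c)), pair(pair(c, c), pair(c, e))), pair(pair(e, pair(c, c)), pair(pair(e, e), pair(q(e), e))))   [R5 at 2.2.1.1]
3. pair(pair(pair(pair(e, c), pair(c, c)), pair(pair(c, c), pair(c, e))), pair(pair(e, pair(c, c)), pair(pair(e, e), pair(q(e), e))))  →  pair(pair(pair(pair(e, c), pair(c, c)), pair(pair(c, c), pair(c, e))), pair(pair(e, pair(c, c)), pair(pair(e, e), pair(e, e))))   [R5 at 2.2.2.1]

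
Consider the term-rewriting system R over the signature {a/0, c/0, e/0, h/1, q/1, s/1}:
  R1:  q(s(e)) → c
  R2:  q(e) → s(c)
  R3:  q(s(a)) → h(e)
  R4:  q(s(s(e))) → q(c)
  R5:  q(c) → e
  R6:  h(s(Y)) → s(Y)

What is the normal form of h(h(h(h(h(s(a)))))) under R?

1. h(h(h(h(h(s(a))))))  →  h(h(h(h(s(a)))))   [R6 at 1.1.1.1]
2. h(h(h(h(s(a)))))  →  h(h(h(s(a))))   [R6 at 1.1.1]
3. h(h(h(s(a))))  →  h(h(s(a)))   [R6 at 1.1]
4. h(h(s(a)))  →  h(s(a))   [R6 at 1]
5. h(s(a))  →  s(a)   [R6 at ε]

s(a)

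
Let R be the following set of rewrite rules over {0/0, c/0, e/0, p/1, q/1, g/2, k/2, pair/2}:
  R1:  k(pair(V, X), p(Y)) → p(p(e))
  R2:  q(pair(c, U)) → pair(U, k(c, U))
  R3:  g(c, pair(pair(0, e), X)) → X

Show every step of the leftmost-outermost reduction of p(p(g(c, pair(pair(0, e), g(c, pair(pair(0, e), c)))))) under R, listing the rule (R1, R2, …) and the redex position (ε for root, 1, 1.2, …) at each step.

1. p(p(g(c, pair(pair(0, e), g(c, pair(pair(0, e), c))))))  →  p(p(g(c, pair(pair(0, e), c))))   [R3 at 1.1]
2. p(p(g(c, pair(pair(0, e), c))))  →  p(p(c))   [R3 at 1.1]

p(p(c))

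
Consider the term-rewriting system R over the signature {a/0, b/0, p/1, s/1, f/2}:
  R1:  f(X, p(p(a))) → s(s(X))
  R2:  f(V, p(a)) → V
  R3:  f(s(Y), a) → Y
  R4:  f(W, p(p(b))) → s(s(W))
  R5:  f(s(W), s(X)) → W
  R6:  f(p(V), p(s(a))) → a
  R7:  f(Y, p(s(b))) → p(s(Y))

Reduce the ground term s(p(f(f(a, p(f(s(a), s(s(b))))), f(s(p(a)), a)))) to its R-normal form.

1. s(p(f(f(a, p(f(s(a), s(s(b))))), f(s(p(a)), a))))  →  s(p(f(f(a, p(a)), f(s(p(a)), a))))   [R5 at 1.1.1.2.1]
2. s(p(f(f(a, p(a)), f(s(p(a)), a))))  →  s(p(f(a, f(s(p(a)), a))))   [R2 at 1.1.1]
3. s(p(f(a, f(s(p(a)), a))))  →  s(p(f(a, p(a))))   [R3 at 1.1.2]
4. s(p(f(a, p(a))))  →  s(p(a))   [R2 at 1.1]

s(p(a))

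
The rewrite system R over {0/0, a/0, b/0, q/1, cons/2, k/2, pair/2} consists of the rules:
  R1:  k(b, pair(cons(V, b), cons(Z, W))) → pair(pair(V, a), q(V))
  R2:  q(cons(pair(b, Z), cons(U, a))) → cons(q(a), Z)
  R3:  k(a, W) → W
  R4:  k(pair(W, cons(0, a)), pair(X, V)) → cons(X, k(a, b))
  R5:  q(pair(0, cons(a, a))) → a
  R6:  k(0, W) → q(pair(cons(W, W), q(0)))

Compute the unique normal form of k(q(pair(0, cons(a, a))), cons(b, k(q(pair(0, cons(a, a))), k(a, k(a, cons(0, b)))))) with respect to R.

cons(b, cons(0, b))

1. k(q(pair(0, cons(a, a))), cons(b, k(q(pair(0, cons(a, a))), k(a, k(a, cons(0, b))))))  →  k(a, cons(b, k(q(pair(0, cons(a, a))), k(a, k(a, cons(0, b))))))   [R5 at 1]
2. k(a, cons(b, k(q(pair(0, cons(a, a))), k(a, k(a, cons(0, b))))))  →  cons(b, k(q(pair(0, cons(a, a))), k(a, k(a, cons(0, b)))))   [R3 at ε]
3. cons(b, k(q(pair(0, cons(a, a))), k(a, k(a, cons(0, b)))))  →  cons(b, k(a, k(a, k(a, cons(0, b)))))   [R5 at 2.1]
4. cons(b, k(a, k(a, k(a, cons(0, b)))))  →  cons(b, k(a, k(a, cons(0, b))))   [R3 at 2]
5. cons(b, k(a, k(a, cons(0, b))))  →  cons(b, k(a, cons(0, b)))   [R3 at 2]
6. cons(b, k(a, cons(0, b)))  →  cons(b, cons(0, b))   [R3 at 2]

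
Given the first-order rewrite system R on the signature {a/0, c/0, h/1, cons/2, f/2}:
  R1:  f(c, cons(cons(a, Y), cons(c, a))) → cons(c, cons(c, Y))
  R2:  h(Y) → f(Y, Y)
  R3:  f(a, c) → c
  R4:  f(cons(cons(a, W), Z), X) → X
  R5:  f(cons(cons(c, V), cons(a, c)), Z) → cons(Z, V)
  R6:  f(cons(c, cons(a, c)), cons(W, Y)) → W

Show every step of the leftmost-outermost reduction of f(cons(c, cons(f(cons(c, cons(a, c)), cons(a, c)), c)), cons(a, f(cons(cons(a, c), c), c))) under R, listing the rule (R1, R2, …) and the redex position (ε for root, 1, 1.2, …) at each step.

a

1. f(cons(c, cons(f(cons(c, cons(a, c)), cons(a, c)), c)), cons(a, f(cons(cons(a, c), c), c)))  →  f(cons(c, cons(a, c)), cons(a, f(cons(cons(a, c), c), c)))   [R6 at 1.2.1]
2. f(cons(c, cons(a, c)), cons(a, f(cons(cons(a, c), c), c)))  →  a   [R6 at ε]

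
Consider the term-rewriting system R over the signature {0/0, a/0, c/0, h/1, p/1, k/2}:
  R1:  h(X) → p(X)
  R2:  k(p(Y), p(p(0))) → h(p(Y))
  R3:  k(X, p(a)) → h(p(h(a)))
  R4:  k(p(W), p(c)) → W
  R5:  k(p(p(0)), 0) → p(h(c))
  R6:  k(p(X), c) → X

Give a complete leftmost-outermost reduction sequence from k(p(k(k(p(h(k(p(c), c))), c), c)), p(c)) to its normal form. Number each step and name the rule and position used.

1. k(p(k(k(p(h(k(p(c), c))), c), c)), p(c))  →  k(k(p(h(k(p(c), c))), c), c)   [R4 at ε]
2. k(k(p(h(k(p(c), c))), c), c)  →  k(h(k(p(c), c)), c)   [R6 at 1]
3. k(h(k(p(c), c)), c)  →  k(p(k(p(c), c)), c)   [R1 at 1]
4. k(p(k(p(c), c)), c)  →  k(p(c), c)   [R6 at ε]
5. k(p(c), c)  →  c   [R6 at ε]

c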